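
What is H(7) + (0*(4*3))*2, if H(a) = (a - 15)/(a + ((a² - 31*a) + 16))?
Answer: 8/145 ≈ 0.055172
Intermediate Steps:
H(a) = (-15 + a)/(16 + a² - 30*a) (H(a) = (-15 + a)/(a + (16 + a² - 31*a)) = (-15 + a)/(16 + a² - 30*a))
H(7) + (0*(4*3))*2 = (-15 + 7)/(16 + 7² - 30*7) + (0*(4*3))*2 = -8/(16 + 49 - 210) + (0*12)*2 = -8/(-145) + 0*2 = -1/145*(-8) + 0 = 8/145 + 0 = 8/145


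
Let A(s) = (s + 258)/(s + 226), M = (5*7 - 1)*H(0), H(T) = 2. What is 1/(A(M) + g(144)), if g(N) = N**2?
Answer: 147/3048355 ≈ 4.8223e-5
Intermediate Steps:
M = 68 (M = (5*7 - 1)*2 = (35 - 1)*2 = 34*2 = 68)
A(s) = (258 + s)/(226 + s)
1/(A(M) + g(144)) = 1/((258 + 68)/(226 + 68) + 144**2) = 1/(326/294 + 20736) = 1/((1/294)*326 + 20736) = 1/(163/147 + 20736) = 1/(3048355/147) = 147/3048355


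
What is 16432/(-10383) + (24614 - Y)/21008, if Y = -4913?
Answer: -38624615/218126064 ≈ -0.17707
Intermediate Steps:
16432/(-10383) + (24614 - Y)/21008 = 16432/(-10383) + (24614 - 1*(-4913))/21008 = 16432*(-1/10383) + (24614 + 4913)*(1/21008) = -16432/10383 + 29527*(1/21008) = -16432/10383 + 29527/21008 = -38624615/218126064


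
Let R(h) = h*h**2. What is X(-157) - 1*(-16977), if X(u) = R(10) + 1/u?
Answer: 2822388/157 ≈ 17977.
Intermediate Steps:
R(h) = h**3
X(u) = 1000 + 1/u (X(u) = 10**3 + 1/u = 1000 + 1/u)
X(-157) - 1*(-16977) = (1000 + 1/(-157)) - 1*(-16977) = (1000 - 1/157) + 16977 = 156999/157 + 16977 = 2822388/157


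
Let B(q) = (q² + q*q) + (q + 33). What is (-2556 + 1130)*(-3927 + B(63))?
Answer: -5856582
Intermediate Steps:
B(q) = 33 + q + 2*q² (B(q) = (q² + q²) + (33 + q) = 2*q² + (33 + q) = 33 + q + 2*q²)
(-2556 + 1130)*(-3927 + B(63)) = (-2556 + 1130)*(-3927 + (33 + 63 + 2*63²)) = -1426*(-3927 + (33 + 63 + 2*3969)) = -1426*(-3927 + (33 + 63 + 7938)) = -1426*(-3927 + 8034) = -1426*4107 = -5856582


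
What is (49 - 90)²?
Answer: 1681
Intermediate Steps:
(49 - 90)² = (-41)² = 1681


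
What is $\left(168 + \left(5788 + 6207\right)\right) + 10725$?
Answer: $22888$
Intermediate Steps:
$\left(168 + \left(5788 + 6207\right)\right) + 10725 = \left(168 + 11995\right) + 10725 = 12163 + 10725 = 22888$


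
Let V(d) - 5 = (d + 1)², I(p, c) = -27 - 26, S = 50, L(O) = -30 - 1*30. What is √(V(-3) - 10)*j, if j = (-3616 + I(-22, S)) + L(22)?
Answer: -3729*I ≈ -3729.0*I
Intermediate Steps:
L(O) = -60 (L(O) = -30 - 30 = -60)
I(p, c) = -53
V(d) = 5 + (1 + d)² (V(d) = 5 + (d + 1)² = 5 + (1 + d)²)
j = -3729 (j = (-3616 - 53) - 60 = -3669 - 60 = -3729)
√(V(-3) - 10)*j = √((5 + (1 - 3)²) - 10)*(-3729) = √((5 + (-2)²) - 10)*(-3729) = √((5 + 4) - 10)*(-3729) = √(9 - 10)*(-3729) = √(-1)*(-3729) = I*(-3729) = -3729*I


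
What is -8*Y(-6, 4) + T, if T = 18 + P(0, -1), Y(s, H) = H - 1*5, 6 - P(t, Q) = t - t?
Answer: 32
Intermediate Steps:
P(t, Q) = 6 (P(t, Q) = 6 - (t - t) = 6 - 1*0 = 6 + 0 = 6)
Y(s, H) = -5 + H (Y(s, H) = H - 5 = -5 + H)
T = 24 (T = 18 + 6 = 24)
-8*Y(-6, 4) + T = -8*(-5 + 4) + 24 = -8*(-1) + 24 = 8 + 24 = 32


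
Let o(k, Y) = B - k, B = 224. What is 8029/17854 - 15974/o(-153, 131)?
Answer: -282172863/6730958 ≈ -41.922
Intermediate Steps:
o(k, Y) = 224 - k
8029/17854 - 15974/o(-153, 131) = 8029/17854 - 15974/(224 - 1*(-153)) = 8029*(1/17854) - 15974/(224 + 153) = 8029/17854 - 15974/377 = -282172863/6730958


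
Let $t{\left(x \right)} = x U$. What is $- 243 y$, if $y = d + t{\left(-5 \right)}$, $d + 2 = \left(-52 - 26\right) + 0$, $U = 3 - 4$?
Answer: $18225$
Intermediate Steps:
$U = -1$
$t{\left(x \right)} = - x$ ($t{\left(x \right)} = x \left(-1\right) = - x$)
$d = -80$ ($d = -2 + \left(\left(-52 - 26\right) + 0\right) = -2 + \left(-78 + 0\right) = -2 - 78 = -80$)
$y = -75$ ($y = -80 - -5 = -80 + 5 = -75$)
$- 243 y = \left(-243\right) \left(-75\right) = 18225$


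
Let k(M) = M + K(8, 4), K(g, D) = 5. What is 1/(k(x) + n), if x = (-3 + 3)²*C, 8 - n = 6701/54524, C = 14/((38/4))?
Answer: 54524/702111 ≈ 0.077657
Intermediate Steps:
C = 28/19 (C = 14/((38*(¼))) = 14/(19/2) = 14*(2/19) = 28/19 ≈ 1.4737)
n = 429491/54524 (n = 8 - 6701/54524 = 429491/54524 ≈ 7.8771)
x = 0 (x = (-3 + 3)²*(28/19) = 0²*(28/19) = 0*(28/19) = 0)
k(M) = 5 + M (k(M) = M + 5 = 5 + M)
1/(k(x) + n) = 1/((5 + 0) + 429491/54524) = 1/(5 + 429491/54524) = 1/(702111/54524) = 54524/702111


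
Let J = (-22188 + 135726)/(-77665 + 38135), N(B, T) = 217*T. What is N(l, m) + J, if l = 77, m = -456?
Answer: -1955843049/19765 ≈ -98955.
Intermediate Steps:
J = -56769/19765 (J = 113538/(-39530) = 113538*(-1/39530) = -56769/19765 ≈ -2.8722)
N(l, m) + J = 217*(-456) - 56769/19765 = -98952 - 56769/19765 = -1955843049/19765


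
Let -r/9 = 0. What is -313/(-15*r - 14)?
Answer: 313/14 ≈ 22.357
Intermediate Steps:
r = 0 (r = -9*0 = 0)
-313/(-15*r - 14) = -313/(-15*0 - 14) = -313/(0 - 14) = -313/(-14) = -313*(-1/14) = 313/14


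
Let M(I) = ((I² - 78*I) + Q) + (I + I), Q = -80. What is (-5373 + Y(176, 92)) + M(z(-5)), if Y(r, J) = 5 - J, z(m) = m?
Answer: -5135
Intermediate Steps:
M(I) = -80 + I² - 76*I (M(I) = ((I² - 78*I) - 80) + (I + I) = (-80 + I² - 78*I) + 2*I = -80 + I² - 76*I)
(-5373 + Y(176, 92)) + M(z(-5)) = (-5373 + (5 - 1*92)) + (-80 + (-5)² - 76*(-5)) = (-5373 + (5 - 92)) + (-80 + 25 + 380) = (-5373 - 87) + 325 = -5460 + 325 = -5135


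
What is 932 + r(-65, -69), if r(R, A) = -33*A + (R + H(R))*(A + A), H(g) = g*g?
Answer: -570871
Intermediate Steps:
H(g) = g**2
r(R, A) = -33*A + 2*A*(R + R**2) (r(R, A) = -33*A + (R + R**2)*(A + A) = -33*A + (R + R**2)*(2*A) = -33*A + 2*A*(R + R**2))
932 + r(-65, -69) = 932 - 69*(-33 + 2*(-65) + 2*(-65)**2) = 932 - 69*(-33 - 130 + 2*4225) = 932 - 69*(-33 - 130 + 8450) = 932 - 69*8287 = 932 - 571803 = -570871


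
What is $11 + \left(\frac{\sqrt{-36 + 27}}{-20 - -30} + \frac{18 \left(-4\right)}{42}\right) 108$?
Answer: $- \frac{1219}{7} + \frac{162 i}{5} \approx -174.14 + 32.4 i$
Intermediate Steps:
$11 + \left(\frac{\sqrt{-36 + 27}}{-20 - -30} + \frac{18 \left(-4\right)}{42}\right) 108 = 11 + \left(\frac{\sqrt{-9}}{-20 + 30} - \frac{12}{7}\right) 108 = 11 + \left(\frac{3 i}{10} - \frac{12}{7}\right) 108 = 11 + \left(- \frac{12}{7} + \frac{3 i}{10}\right) 108 = 11 - \left(\frac{1296}{7} - \frac{162 i}{5}\right) = - \frac{1219}{7} + \frac{162 i}{5}$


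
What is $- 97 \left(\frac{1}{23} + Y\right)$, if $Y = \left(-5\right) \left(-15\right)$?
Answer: $- \frac{167422}{23} \approx -7279.2$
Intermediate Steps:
$Y = 75$
$- 97 \left(\frac{1}{23} + Y\right) = - 97 \left(\frac{1}{23} + 75\right) = \left(-97\right) \frac{1726}{23} = - \frac{167422}{23}$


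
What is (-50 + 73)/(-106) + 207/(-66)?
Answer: -1955/583 ≈ -3.3533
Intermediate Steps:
(-50 + 73)/(-106) + 207/(-66) = 23*(-1/106) + 207*(-1/66) = -23/106 - 69/22 = -1955/583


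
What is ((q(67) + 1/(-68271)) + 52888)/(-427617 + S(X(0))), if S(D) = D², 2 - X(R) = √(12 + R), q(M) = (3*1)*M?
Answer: -1549813791295918/12482848169279439 + 28995512944*√3/12482848169279439 ≈ -0.12415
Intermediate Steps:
q(M) = 3*M
X(R) = 2 - √(12 + R)
((q(67) + 1/(-68271)) + 52888)/(-427617 + S(X(0))) = ((3*67 + 1/(-68271)) + 52888)/(-427617 + (2 - √(12 + 0))²) = ((201 - 1/68271) + 52888)/(-427617 + (2 - √12)²) = (13722470/68271 + 52888)/(-427617 + (2 - 2*√3)²) = 3624439118/(68271*(-427617 + (2 - 2*√3)²))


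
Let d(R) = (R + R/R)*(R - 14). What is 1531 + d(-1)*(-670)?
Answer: 1531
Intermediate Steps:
d(R) = (1 + R)*(-14 + R) (d(R) = (R + 1)*(-14 + R) = (1 + R)*(-14 + R))
1531 + d(-1)*(-670) = 1531 + (-14 + (-1)² - 13*(-1))*(-670) = 1531 + (-14 + 1 + 13)*(-670) = 1531 + 0*(-670) = 1531 + 0 = 1531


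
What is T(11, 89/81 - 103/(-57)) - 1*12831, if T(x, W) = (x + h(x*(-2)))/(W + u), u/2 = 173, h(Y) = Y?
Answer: -6889827675/536966 ≈ -12831.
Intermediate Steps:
u = 346 (u = 2*173 = 346)
T(x, W) = -x/(346 + W) (T(x, W) = (x + x*(-2))/(W + 346) = (x - 2*x)/(346 + W) = (-x)/(346 + W) = -x/(346 + W))
T(11, 89/81 - 103/(-57)) - 1*12831 = -1*11/(346 + (89/81 - 103/(-57))) - 1*12831 = -1*11/(346 + (89*(1/81) - 103*(-1/57))) - 12831 = -1*11/(346 + (89/81 + 103/57)) - 12831 = -1*11/(346 + 4472/1539) - 12831 = -1*11/536966/1539 - 12831 = -1*11*1539/536966 - 12831 = -16929/536966 - 12831 = -6889827675/536966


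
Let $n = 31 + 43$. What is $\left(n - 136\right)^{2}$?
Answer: $3844$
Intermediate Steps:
$n = 74$
$\left(n - 136\right)^{2} = \left(74 - 136\right)^{2} = \left(-62\right)^{2} = 3844$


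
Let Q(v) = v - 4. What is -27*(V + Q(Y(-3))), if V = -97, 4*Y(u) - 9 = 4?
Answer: 10557/4 ≈ 2639.3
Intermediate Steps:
Y(u) = 13/4 (Y(u) = 9/4 + (¼)*4 = 9/4 + 1 = 13/4)
Q(v) = -4 + v
-27*(V + Q(Y(-3))) = -27*(-97 + (-4 + 13/4)) = -27*(-97 - ¾) = -27*(-391/4) = 10557/4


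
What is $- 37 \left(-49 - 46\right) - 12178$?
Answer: $-8663$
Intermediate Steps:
$- 37 \left(-49 - 46\right) - 12178 = \left(-37\right) \left(-95\right) - 12178 = 3515 - 12178 = -8663$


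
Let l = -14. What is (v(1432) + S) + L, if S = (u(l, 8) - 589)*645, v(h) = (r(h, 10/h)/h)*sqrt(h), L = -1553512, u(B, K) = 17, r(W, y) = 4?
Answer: -1922452 + sqrt(358)/179 ≈ -1.9225e+6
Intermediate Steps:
v(h) = 4/sqrt(h) (v(h) = (4/h)*sqrt(h) = 4/sqrt(h))
S = -368940 (S = (17 - 589)*645 = -572*645 = -368940)
(v(1432) + S) + L = (4/sqrt(1432) - 368940) - 1553512 = (4*(sqrt(358)/716) - 368940) - 1553512 = (sqrt(358)/179 - 368940) - 1553512 = (-368940 + sqrt(358)/179) - 1553512 = -1922452 + sqrt(358)/179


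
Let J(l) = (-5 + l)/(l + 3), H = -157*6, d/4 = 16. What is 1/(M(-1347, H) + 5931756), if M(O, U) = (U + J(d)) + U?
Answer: 67/397301483 ≈ 1.6864e-7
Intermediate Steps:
d = 64 (d = 4*16 = 64)
H = -942
J(l) = (-5 + l)/(3 + l)
M(O, U) = 59/67 + 2*U (M(O, U) = (U + (-5 + 64)/(3 + 64)) + U = (U + 59/67) + U = (59/67 + U) + U = 59/67 + 2*U)
1/(M(-1347, H) + 5931756) = 1/((59/67 + 2*(-942)) + 5931756) = 1/((59/67 - 1884) + 5931756) = 1/(-126169/67 + 5931756) = 1/(397301483/67) = 67/397301483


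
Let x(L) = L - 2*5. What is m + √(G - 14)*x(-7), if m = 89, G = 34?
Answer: 89 - 34*√5 ≈ 12.974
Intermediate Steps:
x(L) = -10 + L (x(L) = L - 10 = -10 + L)
m + √(G - 14)*x(-7) = 89 + √(34 - 14)*(-10 - 7) = 89 + √20*(-17) = 89 + (2*√5)*(-17) = 89 - 34*√5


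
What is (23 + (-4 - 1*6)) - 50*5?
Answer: -237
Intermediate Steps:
(23 + (-4 - 1*6)) - 50*5 = (23 + (-4 - 6)) - 250 = (23 - 10) - 250 = 13 - 250 = -237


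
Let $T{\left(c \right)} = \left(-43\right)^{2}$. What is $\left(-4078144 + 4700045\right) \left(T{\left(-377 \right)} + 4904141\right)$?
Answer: $3051040086990$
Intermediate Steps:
$T{\left(c \right)} = 1849$
$\left(-4078144 + 4700045\right) \left(T{\left(-377 \right)} + 4904141\right) = \left(-4078144 + 4700045\right) \left(1849 + 4904141\right) = 621901 \cdot 4905990 = 3051040086990$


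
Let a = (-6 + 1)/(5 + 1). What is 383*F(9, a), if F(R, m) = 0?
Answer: 0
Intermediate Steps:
a = -5/6 ≈ -0.83333
383*F(9, a) = 383*0 = 0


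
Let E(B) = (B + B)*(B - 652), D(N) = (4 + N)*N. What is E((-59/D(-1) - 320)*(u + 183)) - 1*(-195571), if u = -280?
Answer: 14936334293/9 ≈ 1.6596e+9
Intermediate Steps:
D(N) = N*(4 + N)
E(B) = 2*B*(-652 + B) (E(B) = (2*B)*(-652 + B) = 2*B*(-652 + B))
E((-59/D(-1) - 320)*(u + 183)) - 1*(-195571) = 2*((-59*(-1/(4 - 1)) - 320)*(-280 + 183))*(-652 + (-59*(-1/(4 - 1)) - 320)*(-280 + 183)) - 1*(-195571) = 2*((-59/((-1*3)) - 320)*(-97))*(-652 + (-59/((-1*3)) - 320)*(-97)) + 195571 = 2*((-59/(-3) - 320)*(-97))*(-652 + (-59/(-3) - 320)*(-97)) + 195571 = 2*((-59*(-⅓) - 320)*(-97))*(-652 + (-59*(-⅓) - 320)*(-97)) + 195571 = 2*((59/3 - 320)*(-97))*(-652 + (59/3 - 320)*(-97)) + 195571 = 2*(-901/3*(-97))*(-652 - 901/3*(-97)) + 195571 = 2*(87397/3)*(-652 + 87397/3) + 195571 = 2*(87397/3)*(85441/3) + 195571 = 14934574154/9 + 195571 = 14936334293/9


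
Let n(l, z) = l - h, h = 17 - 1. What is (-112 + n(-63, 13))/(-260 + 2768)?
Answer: -191/2508 ≈ -0.076156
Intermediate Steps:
h = 16
n(l, z) = -16 + l (n(l, z) = l - 1*16 = l - 16 = -16 + l)
(-112 + n(-63, 13))/(-260 + 2768) = (-112 + (-16 - 63))/(-260 + 2768) = (-112 - 79)/2508 = -191*1/2508 = -191/2508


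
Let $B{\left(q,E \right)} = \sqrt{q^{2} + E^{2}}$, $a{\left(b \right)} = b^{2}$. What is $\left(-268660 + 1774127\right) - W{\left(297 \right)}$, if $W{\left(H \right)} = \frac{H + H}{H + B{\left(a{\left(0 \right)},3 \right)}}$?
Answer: $\frac{75273251}{50} \approx 1.5055 \cdot 10^{6}$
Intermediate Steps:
$B{\left(q,E \right)} = \sqrt{E^{2} + q^{2}}$
$W{\left(H \right)} = \frac{2 H}{3 + H}$ ($W{\left(H \right)} = \frac{H + H}{H + \sqrt{3^{2} + \left(0^{2}\right)^{2}}} = \frac{2 H}{H + \sqrt{9 + 0^{2}}} = \frac{2 H}{H + \sqrt{9 + 0}} = \frac{2 H}{H + \sqrt{9}} = \frac{2 H}{H + 3} = \frac{2 H}{3 + H}$)
$\left(-268660 + 1774127\right) - W{\left(297 \right)} = \left(-268660 + 1774127\right) - 2 \cdot 297 \frac{1}{3 + 297} = 1505467 - 2 \cdot 297 \cdot \frac{1}{300} = 1505467 - \frac{99}{50} = \frac{75273251}{50}$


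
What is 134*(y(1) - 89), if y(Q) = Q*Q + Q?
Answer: -11658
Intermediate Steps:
y(Q) = Q + Q² (y(Q) = Q² + Q = Q + Q²)
134*(y(1) - 89) = 134*(1*(1 + 1) - 89) = 134*(1*2 - 89) = 134*(2 - 89) = 134*(-87) = -11658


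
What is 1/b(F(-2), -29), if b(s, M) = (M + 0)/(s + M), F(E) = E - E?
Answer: 1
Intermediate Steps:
F(E) = 0
b(s, M) = M/(M + s)
1/b(F(-2), -29) = 1/(-29/(-29 + 0)) = 1/(-29/(-29)) = 1/(-29*(-1/29)) = 1/1 = 1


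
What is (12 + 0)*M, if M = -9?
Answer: -108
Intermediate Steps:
(12 + 0)*M = (12 + 0)*(-9) = 12*(-9) = -108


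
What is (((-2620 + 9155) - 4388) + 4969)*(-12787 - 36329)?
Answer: -349509456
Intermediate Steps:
(((-2620 + 9155) - 4388) + 4969)*(-12787 - 36329) = ((6535 - 4388) + 4969)*(-49116) = (2147 + 4969)*(-49116) = 7116*(-49116) = -349509456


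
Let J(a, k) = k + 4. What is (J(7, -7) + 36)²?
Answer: 1089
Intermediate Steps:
J(a, k) = 4 + k
(J(7, -7) + 36)² = ((4 - 7) + 36)² = (-3 + 36)² = 33² = 1089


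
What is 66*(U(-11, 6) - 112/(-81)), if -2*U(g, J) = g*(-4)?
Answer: -36740/27 ≈ -1360.7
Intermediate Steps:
U(g, J) = 2*g (U(g, J) = -g*(-4)/2 = -(-2)*g = 2*g)
66*(U(-11, 6) - 112/(-81)) = 66*(2*(-11) - 112/(-81)) = 66*(-22 - 112*(-1/81)) = 66*(-22 + 112/81) = 66*(-1670/81) = -36740/27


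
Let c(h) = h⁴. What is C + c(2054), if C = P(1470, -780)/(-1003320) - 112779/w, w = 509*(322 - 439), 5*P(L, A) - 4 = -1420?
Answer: 24618473689868635689478/1383118425 ≈ 1.7799e+13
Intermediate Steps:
P(L, A) = -1416/5 (P(L, A) = ⅘ + (⅕)*(-1420) = ⅘ - 284 = -1416/5)
w = -59553 (w = 509*(-117) = -59553)
C = 2619682678/1383118425 (C = -1416/5/(-1003320) - 112779/(-59553) = -1416/5*(-1/1003320) - 112779*(-1/59553) = 59/209025 + 12531/6617 = 2619682678/1383118425 ≈ 1.8940)
C + c(2054) = 2619682678/1383118425 + 2054⁴ = 2619682678/1383118425 + 17799252215056 = 24618473689868635689478/1383118425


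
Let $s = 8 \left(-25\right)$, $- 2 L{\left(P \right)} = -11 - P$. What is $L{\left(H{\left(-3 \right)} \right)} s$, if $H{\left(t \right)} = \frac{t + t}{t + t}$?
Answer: $-1200$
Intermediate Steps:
$H{\left(t \right)} = 1$ ($H{\left(t \right)} = \frac{2 t}{2 t} = 2 t \frac{1}{2 t} = 1$)
$L{\left(P \right)} = \frac{11}{2} + \frac{P}{2}$ ($L{\left(P \right)} = - \frac{-11 - P}{2} = \frac{11}{2} + \frac{P}{2}$)
$s = -200$
$L{\left(H{\left(-3 \right)} \right)} s = \left(\frac{11}{2} + \frac{1}{2} \cdot 1\right) \left(-200\right) = \left(\frac{11}{2} + \frac{1}{2}\right) \left(-200\right) = 6 \left(-200\right) = -1200$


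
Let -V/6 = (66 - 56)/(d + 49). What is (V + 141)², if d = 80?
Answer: 36517849/1849 ≈ 19750.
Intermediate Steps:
V = -20/43 (V = -6*(66 - 56)/(80 + 49) = -60/129 = -6*10/129 = -20/43 ≈ -0.46512)
(V + 141)² = (-20/43 + 141)² = (6043/43)² = 36517849/1849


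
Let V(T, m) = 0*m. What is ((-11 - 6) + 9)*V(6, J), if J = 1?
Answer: 0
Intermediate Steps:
V(T, m) = 0
((-11 - 6) + 9)*V(6, J) = ((-11 - 6) + 9)*0 = (-17 + 9)*0 = -8*0 = 0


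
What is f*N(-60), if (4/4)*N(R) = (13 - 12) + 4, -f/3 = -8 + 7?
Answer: 15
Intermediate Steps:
f = 3 (f = -3*(-8 + 7) = -3*(-1) = 3)
N(R) = 5 (N(R) = (13 - 12) + 4 = 1 + 4 = 5)
f*N(-60) = 3*5 = 15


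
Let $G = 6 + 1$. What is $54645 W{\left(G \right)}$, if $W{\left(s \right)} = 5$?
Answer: $273225$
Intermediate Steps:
$G = 7$
$54645 W{\left(G \right)} = 54645 \cdot 5 = 273225$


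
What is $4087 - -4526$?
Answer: $8613$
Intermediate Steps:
$4087 - -4526 = 4087 + 4526 = 8613$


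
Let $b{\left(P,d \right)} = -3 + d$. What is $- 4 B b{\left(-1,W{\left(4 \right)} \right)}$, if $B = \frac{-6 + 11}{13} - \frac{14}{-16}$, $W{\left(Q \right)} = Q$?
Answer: $- \frac{131}{26} \approx -5.0385$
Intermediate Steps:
$B = \frac{131}{104}$ ($B = 5 \cdot \frac{1}{13} - - \frac{7}{8} = \frac{5}{13} + \frac{7}{8} = \frac{131}{104} \approx 1.2596$)
$- 4 B b{\left(-1,W{\left(4 \right)} \right)} = \left(-4\right) \frac{131}{104} \left(-3 + 4\right) = \left(- \frac{131}{26}\right) 1 = - \frac{131}{26}$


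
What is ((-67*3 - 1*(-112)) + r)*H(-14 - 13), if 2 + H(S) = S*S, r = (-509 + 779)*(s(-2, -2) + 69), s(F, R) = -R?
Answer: 13871887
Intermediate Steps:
r = 19170 (r = (-509 + 779)*(-1*(-2) + 69) = 270*(2 + 69) = 270*71 = 19170)
H(S) = -2 + S² (H(S) = -2 + S*S = -2 + S²)
((-67*3 - 1*(-112)) + r)*H(-14 - 13) = ((-67*3 - 1*(-112)) + 19170)*(-2 + (-14 - 13)²) = ((-201 + 112) + 19170)*(-2 + (-27)²) = (-89 + 19170)*(-2 + 729) = 19081*727 = 13871887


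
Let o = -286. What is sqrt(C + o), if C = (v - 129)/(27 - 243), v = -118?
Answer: I*sqrt(369174)/36 ≈ 16.878*I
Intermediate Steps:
C = 247/216 (C = (-118 - 129)/(27 - 243) = -247/(-216) = -247*(-1/216) = 247/216 ≈ 1.1435)
sqrt(C + o) = sqrt(247/216 - 286) = sqrt(-61529/216) = I*sqrt(369174)/36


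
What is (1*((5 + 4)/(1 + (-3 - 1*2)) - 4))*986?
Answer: -12325/2 ≈ -6162.5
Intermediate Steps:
(1*((5 + 4)/(1 + (-3 - 1*2)) - 4))*986 = (1*(9/(1 + (-3 - 2)) - 4))*986 = (1*(9/(1 - 5) - 4))*986 = (1*(9/(-4) - 4))*986 = (1*(9*(-¼) - 4))*986 = (1*(-9/4 - 4))*986 = (1*(-25/4))*986 = -25/4*986 = -12325/2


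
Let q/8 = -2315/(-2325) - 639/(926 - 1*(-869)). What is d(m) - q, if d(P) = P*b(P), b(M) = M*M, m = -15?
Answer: -112851989/33387 ≈ -3380.1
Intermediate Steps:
b(M) = M²
q = 170864/33387 (q = 8*(-2315/(-2325) - 639/(926 - 1*(-869))) = 8*(-2315*(-1/2325) - 639/(926 + 869)) = 8*(463/465 - 639/1795) = 8*(21358/33387) = 170864/33387 ≈ 5.1177)
d(P) = P³ (d(P) = P*P² = P³)
d(m) - q = (-15)³ - 1*170864/33387 = -3375 - 170864/33387 = -112851989/33387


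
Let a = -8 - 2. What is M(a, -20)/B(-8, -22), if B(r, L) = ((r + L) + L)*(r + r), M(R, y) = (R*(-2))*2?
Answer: 5/104 ≈ 0.048077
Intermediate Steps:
a = -10
M(R, y) = -4*R (M(R, y) = -2*R*2 = -4*R)
B(r, L) = 2*r*(r + 2*L) (B(r, L) = ((L + r) + L)*(2*r) = (r + 2*L)*(2*r) = 2*r*(r + 2*L))
M(a, -20)/B(-8, -22) = (-4*(-10))/((2*(-8)*(-8 + 2*(-22)))) = 40/((2*(-8)*(-8 - 44))) = 40/((2*(-8)*(-52))) = 40/832 = 40*(1/832) = 5/104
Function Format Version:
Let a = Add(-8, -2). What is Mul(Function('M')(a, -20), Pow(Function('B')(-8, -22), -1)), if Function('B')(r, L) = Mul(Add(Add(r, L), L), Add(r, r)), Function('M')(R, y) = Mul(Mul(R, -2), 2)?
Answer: Rational(5, 104) ≈ 0.048077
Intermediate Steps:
a = -10
Function('M')(R, y) = Mul(-4, R) (Function('M')(R, y) = Mul(Mul(-2, R), 2) = Mul(-4, R))
Function('B')(r, L) = Mul(2, r, Add(r, Mul(2, L))) (Function('B')(r, L) = Mul(Add(Add(L, r), L), Mul(2, r)) = Mul(Add(r, Mul(2, L)), Mul(2, r)) = Mul(2, r, Add(r, Mul(2, L))))
Mul(Function('M')(a, -20), Pow(Function('B')(-8, -22), -1)) = Mul(Mul(-4, -10), Pow(Mul(2, -8, Add(-8, Mul(2, -22))), -1)) = Mul(40, Pow(Mul(2, -8, Add(-8, -44)), -1)) = Mul(40, Pow(Mul(2, -8, -52), -1)) = Mul(40, Pow(832, -1)) = Mul(40, Rational(1, 832)) = Rational(5, 104)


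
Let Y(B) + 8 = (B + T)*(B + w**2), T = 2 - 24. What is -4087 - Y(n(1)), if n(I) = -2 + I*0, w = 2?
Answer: -4031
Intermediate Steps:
T = -22
n(I) = -2 (n(I) = -2 + 0 = -2)
Y(B) = -8 + (-22 + B)*(4 + B) (Y(B) = -8 + (B - 22)*(B + 2**2) = -8 + (-22 + B)*(B + 4) = -8 + (-22 + B)*(4 + B))
-4087 - Y(n(1)) = -4087 - (-96 + (-2)**2 - 18*(-2)) = -4087 - (-96 + 4 + 36) = -4087 - 1*(-56) = -4087 + 56 = -4031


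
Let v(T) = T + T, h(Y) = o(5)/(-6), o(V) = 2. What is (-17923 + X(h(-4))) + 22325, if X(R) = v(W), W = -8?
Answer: 4386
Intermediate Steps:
h(Y) = -⅓ (h(Y) = 2/(-6) = 2*(-⅙) = -⅓)
v(T) = 2*T
X(R) = -16 (X(R) = 2*(-8) = -16)
(-17923 + X(h(-4))) + 22325 = (-17923 - 16) + 22325 = -17939 + 22325 = 4386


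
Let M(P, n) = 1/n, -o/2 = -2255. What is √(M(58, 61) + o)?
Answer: √16781771/61 ≈ 67.157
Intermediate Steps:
o = 4510 (o = -2*(-2255) = 4510)
√(M(58, 61) + o) = √(1/61 + 4510) = √(275111/61) = √16781771/61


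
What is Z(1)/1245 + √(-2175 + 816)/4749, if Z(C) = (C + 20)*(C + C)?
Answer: 14/415 + I*√151/1583 ≈ 0.033735 + 0.0077626*I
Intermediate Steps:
Z(C) = 2*C*(20 + C) (Z(C) = (20 + C)*(2*C) = 2*C*(20 + C))
Z(1)/1245 + √(-2175 + 816)/4749 = (2*1*(20 + 1))/1245 + √(-2175 + 816)/4749 = (2*1*21)*(1/1245) + √(-1359)*(1/4749) = 42*(1/1245) + (3*I*√151)*(1/4749) = 14/415 + I*√151/1583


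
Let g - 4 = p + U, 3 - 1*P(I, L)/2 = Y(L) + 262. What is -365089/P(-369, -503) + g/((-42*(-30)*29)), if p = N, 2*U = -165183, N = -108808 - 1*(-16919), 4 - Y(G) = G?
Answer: 6536527031/27989640 ≈ 233.53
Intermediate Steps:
Y(G) = 4 - G
N = -91889 (N = -108808 + 16919 = -91889)
U = -165183/2 (U = (½)*(-165183) = -165183/2 ≈ -82592.)
p = -91889
P(I, L) = -526 + 2*L (P(I, L) = 6 - 2*((4 - L) + 262) = 6 - 2*(266 - L) = 6 + (-532 + 2*L) = -526 + 2*L)
g = -348953/2 (g = 4 + (-91889 - 165183/2) = 4 - 348961/2 = -348953/2 ≈ -1.7448e+5)
-365089/P(-369, -503) + g/((-42*(-30)*29)) = -365089/(-526 + 2*(-503)) - 348953/(2*(-42*(-30)*29)) = -365089/(-526 - 1006) - 348953/(2*(1260*29)) = -365089/(-1532) - 348953/2/36540 = -365089*(-1/1532) - 348953/2*1/36540 = 365089/1532 - 348953/73080 = 6536527031/27989640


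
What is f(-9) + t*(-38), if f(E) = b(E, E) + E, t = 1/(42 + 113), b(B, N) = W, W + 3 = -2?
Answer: -2208/155 ≈ -14.245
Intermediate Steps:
W = -5 (W = -3 - 2 = -5)
b(B, N) = -5
t = 1/155 ≈ 0.0064516
f(E) = -5 + E
f(-9) + t*(-38) = (-5 - 9) + (1/155)*(-38) = -14 - 38/155 = -2208/155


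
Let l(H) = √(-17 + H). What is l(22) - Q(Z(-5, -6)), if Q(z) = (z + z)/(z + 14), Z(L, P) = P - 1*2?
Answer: 8/3 + √5 ≈ 4.9027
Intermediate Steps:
Z(L, P) = -2 + P (Z(L, P) = P - 2 = -2 + P)
Q(z) = 2*z/(14 + z) (Q(z) = (2*z)/(14 + z) = 2*z/(14 + z))
l(22) - Q(Z(-5, -6)) = √(-17 + 22) - 2*(-2 - 6)/(14 + (-2 - 6)) = √5 - 2*(-8)/(14 - 8) = √5 - 2*(-8)/6 = √5 - 1*(-8/3) = √5 + 8/3 = 8/3 + √5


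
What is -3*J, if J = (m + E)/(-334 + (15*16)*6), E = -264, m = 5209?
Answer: -14835/1106 ≈ -13.413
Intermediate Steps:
J = 4945/1106 (J = (5209 - 264)/(-334 + (15*16)*6) = 4945/(-334 + 240*6) = 4945/(-334 + 1440) = 4945/1106 ≈ 4.4711)
-3*J = -3*4945/1106 = -14835/1106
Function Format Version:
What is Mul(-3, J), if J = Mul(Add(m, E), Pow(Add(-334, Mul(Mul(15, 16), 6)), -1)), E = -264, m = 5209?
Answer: Rational(-14835, 1106) ≈ -13.413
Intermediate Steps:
J = Rational(4945, 1106) (J = Mul(Add(5209, -264), Pow(Add(-334, Mul(Mul(15, 16), 6)), -1)) = Mul(4945, Pow(Add(-334, Mul(240, 6)), -1)) = Mul(4945, Pow(Add(-334, 1440), -1)) = Mul(4945, Pow(1106, -1)) = Mul(4945, Rational(1, 1106)) = Rational(4945, 1106) ≈ 4.4711)
Mul(-3, J) = Mul(-3, Rational(4945, 1106)) = Rational(-14835, 1106)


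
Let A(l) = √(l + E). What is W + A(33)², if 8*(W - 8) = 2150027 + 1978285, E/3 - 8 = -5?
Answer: 516089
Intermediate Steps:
E = 9 (E = 24 + 3*(-5) = 24 - 15 = 9)
A(l) = √(9 + l) (A(l) = √(l + 9) = √(9 + l))
W = 516047 (W = 8 + (2150027 + 1978285)/8 = 8 + (⅛)*4128312 = 8 + 516039 = 516047)
W + A(33)² = 516047 + (√(9 + 33))² = 516047 + (√42)² = 516047 + 42 = 516089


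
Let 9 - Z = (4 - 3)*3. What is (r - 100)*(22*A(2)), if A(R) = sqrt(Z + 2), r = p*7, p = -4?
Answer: -5632*sqrt(2) ≈ -7964.9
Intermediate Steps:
Z = 6 (Z = 9 - (4 - 3)*3 = 9 - 3 = 6)
r = -28 (r = -4*7 = -28)
A(R) = 2*sqrt(2) (A(R) = sqrt(6 + 2) = sqrt(8) = 2*sqrt(2))
(r - 100)*(22*A(2)) = (-28 - 100)*(22*(2*sqrt(2))) = -5632*sqrt(2)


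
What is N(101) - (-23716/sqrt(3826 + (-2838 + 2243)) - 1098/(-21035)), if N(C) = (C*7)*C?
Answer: 1502045147/21035 + 23716*sqrt(359)/1077 ≈ 71824.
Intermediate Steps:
N(C) = 7*C**2 (N(C) = (7*C)*C = 7*C**2)
N(101) - (-23716/sqrt(3826 + (-2838 + 2243)) - 1098/(-21035)) = 7*101**2 - (-23716/sqrt(3826 + (-2838 + 2243)) - 1098/(-21035)) = 7*10201 - (-23716/sqrt(3826 - 595) - 1098*(-1/21035)) = 71407 - (-23716*sqrt(359)/1077 + 1098/21035) = 71407 - (1098/21035 - 23716*sqrt(359)/1077) = 71407 + (-1098/21035 + 23716*sqrt(359)/1077) = 1502045147/21035 + 23716*sqrt(359)/1077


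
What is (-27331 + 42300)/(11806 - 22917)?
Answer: -14969/11111 ≈ -1.3472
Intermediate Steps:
(-27331 + 42300)/(11806 - 22917) = 14969/(-11111) = 14969*(-1/11111) = -14969/11111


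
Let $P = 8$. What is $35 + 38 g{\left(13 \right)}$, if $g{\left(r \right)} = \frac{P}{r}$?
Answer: $\frac{759}{13} \approx 58.385$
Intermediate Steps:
$g{\left(r \right)} = \frac{8}{r}$
$35 + 38 g{\left(13 \right)} = 35 + 38 \cdot \frac{8}{13} = 35 + \frac{304}{13} = \frac{759}{13}$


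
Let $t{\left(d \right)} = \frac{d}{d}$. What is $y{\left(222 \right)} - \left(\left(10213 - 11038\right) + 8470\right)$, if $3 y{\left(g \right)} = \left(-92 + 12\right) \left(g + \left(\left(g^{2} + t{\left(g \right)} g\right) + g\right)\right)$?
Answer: $-1339645$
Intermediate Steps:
$t{\left(d \right)} = 1$
$y{\left(g \right)} = - 80 g - \frac{80 g^{2}}{3}$ ($y{\left(g \right)} = \frac{\left(-92 + 12\right) \left(g + \left(\left(g^{2} + 1 g\right) + g\right)\right)}{3} = \frac{\left(-80\right) \left(g + \left(\left(g^{2} + g\right) + g\right)\right)}{3} = \frac{\left(-80\right) \left(g + \left(\left(g + g^{2}\right) + g\right)\right)}{3} = \frac{\left(-80\right) \left(g + \left(g^{2} + 2 g\right)\right)}{3} = \frac{\left(-80\right) \left(g^{2} + 3 g\right)}{3} = \frac{- 240 g - 80 g^{2}}{3} = - 80 g - \frac{80 g^{2}}{3}$)
$y{\left(222 \right)} - \left(\left(10213 - 11038\right) + 8470\right) = \left(- \frac{80}{3}\right) 222 \left(3 + 222\right) - \left(\left(10213 - 11038\right) + 8470\right) = \left(- \frac{80}{3}\right) 222 \cdot 225 - \left(-825 + 8470\right) = -1332000 - 7645 = -1339645$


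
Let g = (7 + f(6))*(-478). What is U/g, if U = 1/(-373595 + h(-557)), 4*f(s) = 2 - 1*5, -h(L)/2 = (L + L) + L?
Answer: 2/2212261675 ≈ 9.0405e-10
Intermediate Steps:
h(L) = -6*L (h(L) = -2*((L + L) + L) = -2*(2*L + L) = -6*L)
f(s) = -¾ (f(s) = (2 - 1*5)/4 = (2 - 5)/4 = (¼)*(-3) = -¾)
g = -5975/2 (g = (7 - ¾)*(-478) = (25/4)*(-478) = -5975/2 ≈ -2987.5)
U = -1/370253 (U = 1/(-373595 - 6*(-557)) = 1/(-373595 + 3342) = 1/(-370253) = -1/370253 ≈ -2.7009e-6)
U/g = -1/(370253*(-5975/2)) = -1/370253*(-2/5975) = 2/2212261675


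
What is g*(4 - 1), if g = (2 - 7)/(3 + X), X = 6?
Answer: -5/3 ≈ -1.6667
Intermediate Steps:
g = -5/9 (g = (2 - 7)/(3 + 6) = -5/9 ≈ -0.55556)
g*(4 - 1) = -5*(4 - 1)/9 = -5/9*3 = -5/3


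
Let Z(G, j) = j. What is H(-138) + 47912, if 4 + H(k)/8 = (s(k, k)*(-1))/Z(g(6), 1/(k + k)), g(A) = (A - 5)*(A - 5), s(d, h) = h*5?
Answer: -1475640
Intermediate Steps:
s(d, h) = 5*h
g(A) = (-5 + A)**2 (g(A) = (-5 + A)*(-5 + A) = (-5 + A)**2)
H(k) = -32 - 80*k**2 (H(k) = -32 + 8*(((5*k)*(-1))/(1/(k + k))) = -32 + 8*((-5*k)/(1/(2*k))) = -32 + 8*((-5*k)/((1/(2*k)))) = -32 + 8*((-5*k)*(2*k)) = -32 + 8*(-10*k**2) = -32 - 80*k**2)
H(-138) + 47912 = (-32 - 80*(-138)**2) + 47912 = (-32 - 80*19044) + 47912 = (-32 - 1523520) + 47912 = -1523552 + 47912 = -1475640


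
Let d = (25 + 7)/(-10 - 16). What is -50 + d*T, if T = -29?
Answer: -186/13 ≈ -14.308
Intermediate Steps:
d = -16/13 (d = 32/(-26) = 32*(-1/26) = -16/13 ≈ -1.2308)
-50 + d*T = -50 - 16/13*(-29) = -50 + 464/13 = -186/13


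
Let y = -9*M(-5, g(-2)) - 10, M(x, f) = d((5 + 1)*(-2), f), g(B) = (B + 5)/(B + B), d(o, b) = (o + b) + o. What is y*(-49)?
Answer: -41699/4 ≈ -10425.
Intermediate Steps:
d(o, b) = b + 2*o (d(o, b) = (b + o) + o = b + 2*o)
g(B) = (5 + B)/(2*B) (g(B) = (5 + B)/((2*B)) = (5 + B)*(1/(2*B)) = (5 + B)/(2*B))
M(x, f) = -24 + f (M(x, f) = f + 2*((5 + 1)*(-2)) = f + 2*(6*(-2)) = f + 2*(-12) = f - 24 = -24 + f)
y = 851/4 (y = -9*(-24 + (½)*(5 - 2)/(-2)) - 10 = -9*(-24 + (½)*(-½)*3) - 10 = -9*(-24 - ¾) - 10 = -9*(-99/4) - 10 = 891/4 - 10 = 851/4 ≈ 212.75)
y*(-49) = (851/4)*(-49) = -41699/4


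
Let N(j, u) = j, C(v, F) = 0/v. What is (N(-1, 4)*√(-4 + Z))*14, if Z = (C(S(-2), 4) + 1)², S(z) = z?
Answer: -14*I*√3 ≈ -24.249*I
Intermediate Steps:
C(v, F) = 0
Z = 1 (Z = (0 + 1)² = 1² = 1)
(N(-1, 4)*√(-4 + Z))*14 = -√(-4 + 1)*14 = -√(-3)*14 = -I*√3*14 = -14*I*√3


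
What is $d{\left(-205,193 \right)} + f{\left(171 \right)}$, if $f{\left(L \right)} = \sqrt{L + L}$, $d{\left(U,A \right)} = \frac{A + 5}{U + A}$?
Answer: $- \frac{33}{2} + 3 \sqrt{38} \approx 1.9932$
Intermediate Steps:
$d{\left(U,A \right)} = \frac{5 + A}{A + U}$
$f{\left(L \right)} = \sqrt{2} \sqrt{L}$ ($f{\left(L \right)} = \sqrt{2 L} = \sqrt{2} \sqrt{L}$)
$d{\left(-205,193 \right)} + f{\left(171 \right)} = \frac{5 + 193}{193 - 205} + \sqrt{2} \sqrt{171} = \frac{1}{-12} \cdot 198 + \sqrt{2} \cdot 3 \sqrt{19} = \left(- \frac{1}{12}\right) 198 + 3 \sqrt{38} = - \frac{33}{2} + 3 \sqrt{38}$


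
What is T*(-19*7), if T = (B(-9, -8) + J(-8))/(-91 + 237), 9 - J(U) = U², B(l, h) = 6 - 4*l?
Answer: 1729/146 ≈ 11.842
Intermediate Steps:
J(U) = 9 - U²
T = -13/146 (T = ((6 - 4*(-9)) + (9 - 1*(-8)²))/(-91 + 237) = ((6 + 36) + (9 - 1*64))/146 = (42 + (9 - 64))*(1/146) = (42 - 55)*(1/146) = -13*1/146 = -13/146 ≈ -0.089041)
T*(-19*7) = -(-247)*7/146 = -13/146*(-133) = 1729/146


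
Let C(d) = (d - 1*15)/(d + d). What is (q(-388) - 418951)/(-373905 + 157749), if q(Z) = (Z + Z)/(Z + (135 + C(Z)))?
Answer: 27360790833/14116788100 ≈ 1.9382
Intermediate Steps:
C(d) = (-15 + d)/(2*d) (C(d) = (d - 15)/((2*d)) = (-15 + d)*(1/(2*d)) = (-15 + d)/(2*d))
q(Z) = 2*Z/(135 + Z + (-15 + Z)/(2*Z)) (q(Z) = (Z + Z)/(Z + (135 + (-15 + Z)/(2*Z))) = (2*Z)/(135 + Z + (-15 + Z)/(2*Z)) = 2*Z/(135 + Z + (-15 + Z)/(2*Z)))
(q(-388) - 418951)/(-373905 + 157749) = (4*(-388)²/(-15 - 388 + 2*(-388)*(135 - 388)) - 418951)/(-373905 + 157749) = (4*150544/(-15 - 388 + 2*(-388)*(-253)) - 418951)/(-216156) = (4*150544/(-15 - 388 + 196328) - 418951)*(-1/216156) = (4*150544/195925 - 418951)*(-1/216156) = (4*150544*(1/195925) - 418951)*(-1/216156) = (602176/195925 - 418951)*(-1/216156) = -82082372499/195925*(-1/216156) = 27360790833/14116788100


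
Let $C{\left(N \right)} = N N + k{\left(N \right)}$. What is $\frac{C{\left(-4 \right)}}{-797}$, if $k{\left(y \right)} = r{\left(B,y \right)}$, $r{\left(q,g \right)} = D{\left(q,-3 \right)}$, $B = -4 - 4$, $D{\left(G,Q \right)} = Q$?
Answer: $- \frac{13}{797} \approx -0.016311$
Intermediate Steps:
$B = -8$
$r{\left(q,g \right)} = -3$
$k{\left(y \right)} = -3$
$C{\left(N \right)} = -3 + N^{2}$ ($C{\left(N \right)} = N N - 3 = N^{2} - 3 = -3 + N^{2}$)
$\frac{C{\left(-4 \right)}}{-797} = \frac{-3 + \left(-4\right)^{2}}{-797} = \left(-3 + 16\right) \left(- \frac{1}{797}\right) = 13 \left(- \frac{1}{797}\right) = - \frac{13}{797}$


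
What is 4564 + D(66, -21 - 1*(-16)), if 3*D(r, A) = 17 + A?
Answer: 4568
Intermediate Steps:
D(r, A) = 17/3 + A/3 (D(r, A) = (17 + A)/3 = 17/3 + A/3)
4564 + D(66, -21 - 1*(-16)) = 4564 + (17/3 + (-21 - 1*(-16))/3) = 4564 + (17/3 + (-21 + 16)/3) = 4564 + (17/3 + (1/3)*(-5)) = 4564 + (17/3 - 5/3) = 4564 + 4 = 4568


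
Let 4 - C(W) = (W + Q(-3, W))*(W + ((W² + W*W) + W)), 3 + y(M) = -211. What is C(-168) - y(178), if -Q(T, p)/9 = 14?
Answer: 16497146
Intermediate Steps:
y(M) = -214 (y(M) = -3 - 211 = -214)
Q(T, p) = -126 (Q(T, p) = -9*14 = -126)
C(W) = 4 - (-126 + W)*(2*W + 2*W²) (C(W) = 4 - (W - 126)*(W + ((W² + W*W) + W)) = 4 - (-126 + W)*(W + ((W² + W²) + W)) = 4 - (-126 + W)*(W + (2*W² + W)) = 4 - (-126 + W)*(W + (W + 2*W²)) = 4 - (-126 + W)*(2*W + 2*W²))
C(-168) - y(178) = (4 - 2*(-168)³ + 250*(-168)² + 252*(-168)) - 1*(-214) = (4 - 2*(-4741632) + 250*28224 - 42336) + 214 = (4 + 9483264 + 7056000 - 42336) + 214 = 16496932 + 214 = 16497146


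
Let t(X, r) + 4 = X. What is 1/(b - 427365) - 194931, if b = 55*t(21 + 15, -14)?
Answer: -82963608256/425605 ≈ -1.9493e+5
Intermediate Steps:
t(X, r) = -4 + X
b = 1760 (b = 55*(-4 + (21 + 15)) = 55*(-4 + 36) = 55*32 = 1760)
1/(b - 427365) - 194931 = 1/(1760 - 427365) - 194931 = 1/(-425605) - 194931 = -1/425605 - 194931 = -82963608256/425605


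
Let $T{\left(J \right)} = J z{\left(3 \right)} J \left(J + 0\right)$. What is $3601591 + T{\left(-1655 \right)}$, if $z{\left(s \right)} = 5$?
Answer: $-22661830284$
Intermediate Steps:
$T{\left(J \right)} = 5 J^{3}$ ($T{\left(J \right)} = J 5 J \left(J + 0\right) = 5 J J J = 5 J J^{2} = 5 J^{3}$)
$3601591 + T{\left(-1655 \right)} = 3601591 + 5 \left(-1655\right)^{3} = 3601591 + 5 \left(-4533086375\right) = 3601591 - 22665431875 = -22661830284$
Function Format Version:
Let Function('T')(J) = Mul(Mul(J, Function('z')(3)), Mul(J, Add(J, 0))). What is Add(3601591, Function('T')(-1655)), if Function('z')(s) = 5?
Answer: -22661830284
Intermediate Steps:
Function('T')(J) = Mul(5, Pow(J, 3)) (Function('T')(J) = Mul(Mul(J, 5), Mul(J, Add(J, 0))) = Mul(Mul(5, J), Mul(J, J)) = Mul(Mul(5, J), Pow(J, 2)) = Mul(5, Pow(J, 3)))
Add(3601591, Function('T')(-1655)) = Add(3601591, Mul(5, Pow(-1655, 3))) = Add(3601591, Mul(5, -4533086375)) = Add(3601591, -22665431875) = -22661830284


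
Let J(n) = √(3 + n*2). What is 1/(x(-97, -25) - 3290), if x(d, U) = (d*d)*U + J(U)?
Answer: -238515/56889405272 - I*√47/56889405272 ≈ -4.1926e-6 - 1.2051e-10*I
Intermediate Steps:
J(n) = √(3 + 2*n)
x(d, U) = √(3 + 2*U) + U*d² (x(d, U) = (d*d)*U + √(3 + 2*U) = d²*U + √(3 + 2*U) = U*d² + √(3 + 2*U) = √(3 + 2*U) + U*d²)
1/(x(-97, -25) - 3290) = 1/((√(3 + 2*(-25)) - 25*(-97)²) - 3290) = 1/((√(3 - 50) - 25*9409) - 3290) = 1/((√(-47) - 235225) - 3290) = 1/((I*√47 - 235225) - 3290) = 1/((-235225 + I*√47) - 3290) = 1/(-238515 + I*√47)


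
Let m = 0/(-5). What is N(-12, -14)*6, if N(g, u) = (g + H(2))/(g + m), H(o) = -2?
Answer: 7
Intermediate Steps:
m = 0 (m = 0*(-⅕) = 0)
N(g, u) = (-2 + g)/g (N(g, u) = (g - 2)/(g + 0) = (-2 + g)/g)
N(-12, -14)*6 = ((-2 - 12)/(-12))*6 = -1/12*(-14)*6 = (7/6)*6 = 7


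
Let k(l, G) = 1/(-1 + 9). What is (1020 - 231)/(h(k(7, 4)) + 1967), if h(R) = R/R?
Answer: 263/656 ≈ 0.40091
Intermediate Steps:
k(l, G) = ⅛ (k(l, G) = 1/8 = ⅛)
h(R) = 1
(1020 - 231)/(h(k(7, 4)) + 1967) = (1020 - 231)/(1 + 1967) = 789/1968 = 789*(1/1968) = 263/656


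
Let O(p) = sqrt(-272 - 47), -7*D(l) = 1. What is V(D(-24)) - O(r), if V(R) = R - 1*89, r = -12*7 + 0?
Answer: -624/7 - I*sqrt(319) ≈ -89.143 - 17.861*I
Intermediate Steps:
r = -84 (r = -84 + 0 = -84)
D(l) = -1/7 (D(l) = -1/7*1 = -1/7)
V(R) = -89 + R (V(R) = R - 89 = -89 + R)
O(p) = I*sqrt(319) (O(p) = sqrt(-319) = I*sqrt(319))
V(D(-24)) - O(r) = (-89 - 1/7) - I*sqrt(319) = -624/7 - I*sqrt(319)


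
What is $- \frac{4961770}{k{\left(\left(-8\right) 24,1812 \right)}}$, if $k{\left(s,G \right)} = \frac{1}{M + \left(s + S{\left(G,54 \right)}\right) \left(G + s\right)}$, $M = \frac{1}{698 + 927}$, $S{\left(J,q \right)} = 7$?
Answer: $\frac{483288801432646}{325} \approx 1.487 \cdot 10^{12}$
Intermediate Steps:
$M = \frac{1}{1625} \approx 0.00061538$
$k{\left(s,G \right)} = \frac{1}{\frac{1}{1625} + \left(7 + s\right) \left(G + s\right)}$ ($k{\left(s,G \right)} = \frac{1}{\frac{1}{1625} + \left(s + 7\right) \left(G + s\right)} = \frac{1}{\frac{1}{1625} + \left(7 + s\right) \left(G + s\right)}$)
$- \frac{4961770}{k{\left(\left(-8\right) 24,1812 \right)}} = - \frac{4961770}{1625 \frac{1}{1 + 1625 \left(\left(-8\right) 24\right)^{2} + 11375 \cdot 1812 + 11375 \left(\left(-8\right) 24\right) + 1625 \cdot 1812 \left(\left(-8\right) 24\right)}} = - \frac{4961770}{1625 \frac{1}{1 + 1625 \left(-192\right)^{2} + 20611500 + 11375 \left(-192\right) + 1625 \cdot 1812 \left(-192\right)}} = - \frac{4961770}{1625 \frac{1}{1 + 1625 \cdot 36864 + 20611500 - 2184000 - 565344000}} = - \frac{4961770}{1625 \frac{1}{1 + 59904000 + 20611500 - 2184000 - 565344000}} = - \frac{4961770}{1625 \frac{1}{-487012499}} = - \frac{4961770}{1625 \left(- \frac{1}{487012499}\right)} = - \frac{4961770}{- \frac{1625}{487012499}} = \left(-4961770\right) \left(- \frac{487012499}{1625}\right) = \frac{483288801432646}{325}$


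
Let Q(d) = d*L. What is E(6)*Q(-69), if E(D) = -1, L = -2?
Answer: -138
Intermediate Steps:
Q(d) = -2*d (Q(d) = d*(-2) = -2*d)
E(6)*Q(-69) = -(-2)*(-69) = -1*138 = -138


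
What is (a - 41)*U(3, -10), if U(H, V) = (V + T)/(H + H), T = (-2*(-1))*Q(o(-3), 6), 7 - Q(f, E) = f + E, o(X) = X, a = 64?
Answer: -23/3 ≈ -7.6667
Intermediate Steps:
Q(f, E) = 7 - E - f (Q(f, E) = 7 - (f + E) = 7 - (E + f) = 7 + (-E - f) = 7 - E - f)
T = 8 (T = (-2*(-1))*(7 - 1*6 - 1*(-3)) = 2*(7 - 6 + 3) = 2*4 = 8)
U(H, V) = (8 + V)/(2*H) (U(H, V) = (V + 8)/(H + H) = (8 + V)/((2*H)) = (8 + V)*(1/(2*H)) = (8 + V)/(2*H))
(a - 41)*U(3, -10) = (64 - 41)*((½)*(8 - 10)/3) = 23*((½)*(⅓)*(-2)) = 23*(-⅓) = -23/3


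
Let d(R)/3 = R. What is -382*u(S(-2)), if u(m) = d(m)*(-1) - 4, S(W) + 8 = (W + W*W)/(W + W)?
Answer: -8213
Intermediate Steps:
d(R) = 3*R
S(W) = -8 + (W + W**2)/(2*W) (S(W) = -8 + (W + W*W)/(W + W) = -8 + (W + W**2)/((2*W)) = -8 + (W + W**2)*(1/(2*W)) = -8 + (W + W**2)/(2*W))
u(m) = -4 - 3*m (u(m) = (3*m)*(-1) - 4 = -3*m - 4 = -4 - 3*m)
-382*u(S(-2)) = -382*(-4 - 3*(-15/2 + (1/2)*(-2))) = -382*(-4 - 3*(-15/2 - 1)) = -382*(-4 - 3*(-17/2)) = -382*(-4 + 51/2) = -382*43/2 = -8213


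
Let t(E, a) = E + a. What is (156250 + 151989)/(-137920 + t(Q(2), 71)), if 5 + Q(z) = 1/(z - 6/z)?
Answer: -308239/137855 ≈ -2.2360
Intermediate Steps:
Q(z) = -5 + 1/(z - 6/z)
(156250 + 151989)/(-137920 + t(Q(2), 71)) = (156250 + 151989)/(-137920 + ((30 + 2 - 5*2²)/(-6 + 2²) + 71)) = 308239/(-137920 + ((30 + 2 - 5*4)/(-6 + 4) + 71)) = 308239/(-137920 + ((30 + 2 - 20)/(-2) + 71)) = 308239/(-137920 + (-½*12 + 71)) = 308239/(-137920 + (-6 + 71)) = 308239/(-137920 + 65) = 308239/(-137855) = 308239*(-1/137855) = -308239/137855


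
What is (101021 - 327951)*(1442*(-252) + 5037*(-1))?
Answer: 83605777530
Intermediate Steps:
(101021 - 327951)*(1442*(-252) + 5037*(-1)) = -226930*(-363384 - 5037) = -226930*(-368421) = 83605777530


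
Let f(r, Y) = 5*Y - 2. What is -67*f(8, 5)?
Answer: -1541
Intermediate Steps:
f(r, Y) = -2 + 5*Y
-67*f(8, 5) = -67*(-2 + 5*5) = -67*(-2 + 25) = -67*23 = -1541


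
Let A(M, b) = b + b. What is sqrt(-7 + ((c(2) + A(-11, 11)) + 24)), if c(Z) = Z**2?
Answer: sqrt(43) ≈ 6.5574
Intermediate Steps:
A(M, b) = 2*b
sqrt(-7 + ((c(2) + A(-11, 11)) + 24)) = sqrt(-7 + ((2**2 + 2*11) + 24)) = sqrt(-7 + ((4 + 22) + 24)) = sqrt(-7 + (26 + 24)) = sqrt(-7 + 50) = sqrt(43)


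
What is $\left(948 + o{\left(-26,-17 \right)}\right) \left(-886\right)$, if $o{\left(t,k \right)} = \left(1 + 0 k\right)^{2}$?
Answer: $-840814$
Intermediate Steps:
$o{\left(t,k \right)} = 1$ ($o{\left(t,k \right)} = \left(1 + 0\right)^{2} = 1^{2} = 1$)
$\left(948 + o{\left(-26,-17 \right)}\right) \left(-886\right) = \left(948 + 1\right) \left(-886\right) = 949 \left(-886\right) = -840814$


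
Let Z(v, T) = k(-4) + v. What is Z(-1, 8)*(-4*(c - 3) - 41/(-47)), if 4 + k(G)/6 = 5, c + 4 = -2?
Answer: 8665/47 ≈ 184.36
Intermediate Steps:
c = -6 (c = -4 - 2 = -6)
k(G) = 6 (k(G) = -24 + 6*5 = -24 + 30 = 6)
Z(v, T) = 6 + v
Z(-1, 8)*(-4*(c - 3) - 41/(-47)) = (6 - 1)*(-4*(-6 - 3) - 41/(-47)) = 5*(-4*(-9) - 41*(-1/47)) = 5*(36 + 41/47) = 5*(1733/47) = 8665/47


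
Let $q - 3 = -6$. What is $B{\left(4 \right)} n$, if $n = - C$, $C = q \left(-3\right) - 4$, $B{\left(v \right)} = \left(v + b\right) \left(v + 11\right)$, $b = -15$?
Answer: $825$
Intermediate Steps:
$q = -3$ ($q = 3 - 6 = -3$)
$B{\left(v \right)} = \left(-15 + v\right) \left(11 + v\right)$ ($B{\left(v \right)} = \left(v - 15\right) \left(v + 11\right) = \left(-15 + v\right) \left(11 + v\right)$)
$C = 5$ ($C = \left(-3\right) \left(-3\right) - 4 = 9 - 4 = 5$)
$n = -5$ ($n = \left(-1\right) 5 = -5$)
$B{\left(4 \right)} n = \left(-165 + 4^{2} - 16\right) \left(-5\right) = \left(-165 + 16 - 16\right) \left(-5\right) = \left(-165\right) \left(-5\right) = 825$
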